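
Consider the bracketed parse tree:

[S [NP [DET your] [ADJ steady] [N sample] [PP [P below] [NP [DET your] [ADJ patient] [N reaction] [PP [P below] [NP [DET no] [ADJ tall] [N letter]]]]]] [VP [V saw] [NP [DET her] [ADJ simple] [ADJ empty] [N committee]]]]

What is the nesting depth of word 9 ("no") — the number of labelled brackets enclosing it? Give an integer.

7

Counting open brackets not yet closed at "no": [S [NP [PP [NP [PP [NP [DET = 7.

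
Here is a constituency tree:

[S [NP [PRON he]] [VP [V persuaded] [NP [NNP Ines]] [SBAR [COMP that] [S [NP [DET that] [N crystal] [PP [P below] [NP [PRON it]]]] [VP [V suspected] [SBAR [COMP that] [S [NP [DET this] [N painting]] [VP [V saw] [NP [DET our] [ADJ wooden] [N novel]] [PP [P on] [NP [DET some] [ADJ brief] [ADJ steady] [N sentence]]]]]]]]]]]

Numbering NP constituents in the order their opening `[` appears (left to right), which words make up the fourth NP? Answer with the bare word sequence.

Opening `[NP` markers occur at word positions 1, 3, 5, 8, 11, 14, 18; the fourth of these opens the constituent [NP it].

it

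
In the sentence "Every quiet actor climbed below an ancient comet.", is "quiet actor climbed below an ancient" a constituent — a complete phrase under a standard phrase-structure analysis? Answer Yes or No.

"quiet" belongs to the noun phrase "every quiet actor" while "ancient" belongs to the verb phrase "climbed below an ancient comet"; a span that runs across that boundary is not a single phrase.

No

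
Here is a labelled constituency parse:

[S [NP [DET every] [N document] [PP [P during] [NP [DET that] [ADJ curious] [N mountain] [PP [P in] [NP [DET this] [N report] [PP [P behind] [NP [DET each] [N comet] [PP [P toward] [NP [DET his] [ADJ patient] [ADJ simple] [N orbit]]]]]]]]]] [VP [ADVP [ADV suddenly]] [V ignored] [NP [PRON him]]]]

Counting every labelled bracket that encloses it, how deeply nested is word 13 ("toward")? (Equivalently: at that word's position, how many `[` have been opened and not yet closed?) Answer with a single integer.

10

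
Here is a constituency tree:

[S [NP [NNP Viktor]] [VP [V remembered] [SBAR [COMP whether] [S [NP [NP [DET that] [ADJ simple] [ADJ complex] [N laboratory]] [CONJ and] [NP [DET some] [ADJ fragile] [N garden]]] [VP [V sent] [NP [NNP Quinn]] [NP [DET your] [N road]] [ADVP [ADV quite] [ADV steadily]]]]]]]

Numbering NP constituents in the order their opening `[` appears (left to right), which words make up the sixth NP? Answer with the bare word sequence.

your road

The NP opening brackets appear, in order, over: "Viktor"; "that simple complex laboratory and some fragile garden"; "that simple complex laboratory"; "some fragile garden"; "Quinn"; "your road". The sixth one spans "your road".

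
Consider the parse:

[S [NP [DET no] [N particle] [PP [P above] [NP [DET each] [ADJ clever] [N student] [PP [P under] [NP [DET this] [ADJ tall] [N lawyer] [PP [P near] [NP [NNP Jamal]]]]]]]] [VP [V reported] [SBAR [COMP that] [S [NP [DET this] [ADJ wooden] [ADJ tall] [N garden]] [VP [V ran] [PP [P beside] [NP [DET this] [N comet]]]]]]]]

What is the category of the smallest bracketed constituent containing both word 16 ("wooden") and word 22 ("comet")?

S

Word 16 lies under S → VP → SBAR → S → NP → ADJ; word 22 lies under S → VP → SBAR → S → VP → PP → NP → N. The lowest shared node is the S.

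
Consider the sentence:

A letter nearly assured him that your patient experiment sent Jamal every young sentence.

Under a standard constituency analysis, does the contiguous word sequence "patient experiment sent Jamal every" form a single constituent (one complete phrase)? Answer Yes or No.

The sequence begins inside the noun phrase "your patient experiment" and ends inside the verb phrase "sent Jamal every young sentence"; it crosses a phrase boundary, so no single node in the tree spans exactly those words.

No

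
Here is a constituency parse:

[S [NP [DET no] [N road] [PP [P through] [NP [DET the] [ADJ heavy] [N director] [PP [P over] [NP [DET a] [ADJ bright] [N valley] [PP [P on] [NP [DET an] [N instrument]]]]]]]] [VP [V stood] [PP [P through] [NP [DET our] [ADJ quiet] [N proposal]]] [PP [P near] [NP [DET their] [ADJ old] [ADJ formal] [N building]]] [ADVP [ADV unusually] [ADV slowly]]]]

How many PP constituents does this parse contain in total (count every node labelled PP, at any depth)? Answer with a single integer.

5

Scanning left to right, an opening `[PP` appears at word positions 3, 7, 11, 15, 19 — 5 in total.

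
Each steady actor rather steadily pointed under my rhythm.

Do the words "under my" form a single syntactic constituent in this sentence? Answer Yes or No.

"under" belongs to the preposition "under" while "my" belongs to the noun phrase "my rhythm"; a span that runs across that boundary is not a single phrase.

No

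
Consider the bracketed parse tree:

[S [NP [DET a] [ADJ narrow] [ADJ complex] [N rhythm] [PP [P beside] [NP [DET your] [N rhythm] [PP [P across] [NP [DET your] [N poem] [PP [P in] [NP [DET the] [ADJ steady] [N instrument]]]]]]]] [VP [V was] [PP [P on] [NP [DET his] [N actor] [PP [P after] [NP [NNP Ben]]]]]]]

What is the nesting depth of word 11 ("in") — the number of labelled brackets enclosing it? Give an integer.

Path from the root down to the word: S → NP → PP → NP → PP → NP → PP → P. That is 8 enclosing brackets.

8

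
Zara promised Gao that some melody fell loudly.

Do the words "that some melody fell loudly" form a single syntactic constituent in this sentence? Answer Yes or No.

"that some melody fell loudly" is exactly the subordinate clause [SBAR that some melody fell loudly], a complete constituent.

Yes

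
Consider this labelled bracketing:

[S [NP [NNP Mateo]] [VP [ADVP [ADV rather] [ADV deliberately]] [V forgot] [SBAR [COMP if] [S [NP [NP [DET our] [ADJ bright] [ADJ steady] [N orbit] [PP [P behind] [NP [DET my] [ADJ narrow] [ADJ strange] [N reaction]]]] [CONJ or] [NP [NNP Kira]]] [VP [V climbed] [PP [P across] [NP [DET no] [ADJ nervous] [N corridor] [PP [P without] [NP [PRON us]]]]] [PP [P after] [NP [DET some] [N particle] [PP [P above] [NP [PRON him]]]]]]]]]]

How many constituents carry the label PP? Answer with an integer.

The PP constituents are: [PP behind my narrow strange reaction]; [PP across no nervous corridor without us]; [PP without us]; [PP after some particle above him]; [PP above him]. Total: 5.

5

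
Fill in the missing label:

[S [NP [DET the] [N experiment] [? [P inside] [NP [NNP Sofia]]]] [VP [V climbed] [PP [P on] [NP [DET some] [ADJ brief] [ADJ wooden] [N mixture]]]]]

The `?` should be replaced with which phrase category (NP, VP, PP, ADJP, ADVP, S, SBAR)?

PP

A constituent whose immediate children are P 'inside', NP is a prepositional phrase: PP.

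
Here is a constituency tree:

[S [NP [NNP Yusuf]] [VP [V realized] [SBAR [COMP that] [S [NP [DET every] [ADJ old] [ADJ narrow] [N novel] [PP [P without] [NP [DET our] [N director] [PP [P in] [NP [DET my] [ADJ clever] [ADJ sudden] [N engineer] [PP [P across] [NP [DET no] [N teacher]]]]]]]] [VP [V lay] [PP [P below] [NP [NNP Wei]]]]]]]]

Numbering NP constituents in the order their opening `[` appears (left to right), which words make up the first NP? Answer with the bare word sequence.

Opening `[NP` markers occur at word positions 1, 4, 9, 12, 17, 21; the first of these opens the constituent [NP Yusuf].

Yusuf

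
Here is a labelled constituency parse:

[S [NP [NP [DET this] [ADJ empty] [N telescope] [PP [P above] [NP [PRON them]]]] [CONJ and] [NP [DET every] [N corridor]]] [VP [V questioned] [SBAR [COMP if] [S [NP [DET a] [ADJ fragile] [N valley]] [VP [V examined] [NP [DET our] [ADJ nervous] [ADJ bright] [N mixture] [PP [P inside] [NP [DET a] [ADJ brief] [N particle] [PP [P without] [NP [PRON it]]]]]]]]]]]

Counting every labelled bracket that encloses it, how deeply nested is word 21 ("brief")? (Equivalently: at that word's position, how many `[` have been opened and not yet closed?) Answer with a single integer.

9

Counting open brackets not yet closed at "brief": [S [VP [SBAR [S [VP [NP [PP [NP [ADJ = 9.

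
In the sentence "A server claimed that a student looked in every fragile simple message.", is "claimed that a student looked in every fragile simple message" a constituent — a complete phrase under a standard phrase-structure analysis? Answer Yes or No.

Yes

The sequence corresponds to a single VP node — the verb phrase "claimed that a student looked in every fragile simple message".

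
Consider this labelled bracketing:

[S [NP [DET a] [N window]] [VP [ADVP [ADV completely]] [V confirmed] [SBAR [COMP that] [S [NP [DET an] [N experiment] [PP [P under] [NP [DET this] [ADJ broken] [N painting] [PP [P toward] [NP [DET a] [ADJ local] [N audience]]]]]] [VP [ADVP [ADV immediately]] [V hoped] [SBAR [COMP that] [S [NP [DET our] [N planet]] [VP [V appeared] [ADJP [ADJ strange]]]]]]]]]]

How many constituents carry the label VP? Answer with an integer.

Listing each VP by its span: [VP completely confirmed that an experiment under this broken painting toward a local audience immediately hoped that our planet appeared strange]; [VP immediately hoped that our planet appeared strange]; [VP appeared strange] — that makes 3.

3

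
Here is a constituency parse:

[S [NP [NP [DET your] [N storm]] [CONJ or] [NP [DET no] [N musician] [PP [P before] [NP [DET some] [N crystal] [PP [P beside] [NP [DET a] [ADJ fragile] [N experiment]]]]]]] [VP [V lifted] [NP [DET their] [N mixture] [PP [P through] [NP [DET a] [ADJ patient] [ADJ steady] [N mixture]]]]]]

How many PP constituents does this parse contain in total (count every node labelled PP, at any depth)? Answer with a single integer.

Listing each PP by its span: [PP before some crystal beside a fragile experiment]; [PP beside a fragile experiment]; [PP through a patient steady mixture] — that makes 3.

3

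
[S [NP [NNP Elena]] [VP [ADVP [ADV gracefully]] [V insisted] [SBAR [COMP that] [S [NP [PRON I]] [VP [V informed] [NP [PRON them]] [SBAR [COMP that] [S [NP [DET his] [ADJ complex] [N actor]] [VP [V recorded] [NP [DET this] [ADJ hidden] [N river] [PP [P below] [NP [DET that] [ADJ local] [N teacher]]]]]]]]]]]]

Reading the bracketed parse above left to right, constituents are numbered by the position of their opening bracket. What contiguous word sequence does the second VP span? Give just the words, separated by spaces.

The VP opening brackets appear, in order, over: "gracefully insisted that I informed them that his complex actor recorded this hidden river below that local teacher"; "informed them that his complex actor recorded this hidden river below that local teacher"; "recorded this hidden river below that local teacher". The second one spans "informed them that his complex actor recorded this hidden river below that local teacher".

informed them that his complex actor recorded this hidden river below that local teacher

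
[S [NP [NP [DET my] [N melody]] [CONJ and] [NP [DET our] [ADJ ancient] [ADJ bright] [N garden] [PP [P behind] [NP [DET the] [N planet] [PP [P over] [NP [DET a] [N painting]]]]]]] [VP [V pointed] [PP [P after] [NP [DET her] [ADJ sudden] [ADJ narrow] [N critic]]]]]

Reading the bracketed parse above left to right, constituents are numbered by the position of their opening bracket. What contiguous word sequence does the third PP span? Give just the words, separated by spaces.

after her sudden narrow critic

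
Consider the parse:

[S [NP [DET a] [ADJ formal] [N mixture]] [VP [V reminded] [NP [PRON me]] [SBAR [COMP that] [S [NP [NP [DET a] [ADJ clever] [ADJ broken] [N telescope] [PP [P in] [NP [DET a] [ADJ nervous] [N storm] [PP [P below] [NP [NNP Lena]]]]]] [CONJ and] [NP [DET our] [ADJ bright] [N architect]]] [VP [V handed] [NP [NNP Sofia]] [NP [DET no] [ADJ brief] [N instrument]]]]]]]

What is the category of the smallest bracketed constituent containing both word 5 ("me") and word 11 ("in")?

The smallest bracket enclosing both words is [VP reminded me that a clever broken telescope in a nervous storm below Lena and our bright architect handed Sofia no brief instrument], so the label is VP.

VP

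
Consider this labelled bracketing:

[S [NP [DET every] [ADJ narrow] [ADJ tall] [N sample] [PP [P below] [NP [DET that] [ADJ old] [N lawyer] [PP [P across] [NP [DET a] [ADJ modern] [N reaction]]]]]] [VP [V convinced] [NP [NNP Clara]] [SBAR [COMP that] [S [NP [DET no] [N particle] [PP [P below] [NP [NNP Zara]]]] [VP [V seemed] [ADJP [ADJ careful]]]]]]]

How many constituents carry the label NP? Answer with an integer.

6

Scanning left to right, an opening `[NP` appears at word positions 1, 6, 10, 14, 16, 19 — 6 in total.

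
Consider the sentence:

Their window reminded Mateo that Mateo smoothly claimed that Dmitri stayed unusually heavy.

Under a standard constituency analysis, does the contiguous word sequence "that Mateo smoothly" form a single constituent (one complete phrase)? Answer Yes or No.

The sequence begins inside the complementizer "that" and ends inside the clause "Mateo smoothly claimed that Dmitri stayed unusually heavy"; it crosses a phrase boundary, so no single node in the tree spans exactly those words.

No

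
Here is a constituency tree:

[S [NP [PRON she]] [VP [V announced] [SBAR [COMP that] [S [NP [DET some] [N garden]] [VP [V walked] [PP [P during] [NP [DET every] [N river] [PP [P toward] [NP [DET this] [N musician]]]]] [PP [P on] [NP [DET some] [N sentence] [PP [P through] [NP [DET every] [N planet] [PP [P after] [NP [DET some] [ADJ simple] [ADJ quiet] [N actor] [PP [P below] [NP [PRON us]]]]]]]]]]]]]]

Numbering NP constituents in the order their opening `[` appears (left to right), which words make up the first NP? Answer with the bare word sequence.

Opening `[NP` markers occur at word positions 1, 4, 8, 11, 14, 17, 20, 25; the first of these opens the constituent [NP she].

she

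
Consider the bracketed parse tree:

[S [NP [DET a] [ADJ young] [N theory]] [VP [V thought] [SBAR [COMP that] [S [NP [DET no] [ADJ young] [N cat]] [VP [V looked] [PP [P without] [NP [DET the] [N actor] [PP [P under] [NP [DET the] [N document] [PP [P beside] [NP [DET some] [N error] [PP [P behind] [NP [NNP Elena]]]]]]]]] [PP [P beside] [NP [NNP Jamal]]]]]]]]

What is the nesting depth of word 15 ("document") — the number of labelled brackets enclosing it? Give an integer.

Path from the root down to the word: S → VP → SBAR → S → VP → PP → NP → PP → NP → N. That is 10 enclosing brackets.

10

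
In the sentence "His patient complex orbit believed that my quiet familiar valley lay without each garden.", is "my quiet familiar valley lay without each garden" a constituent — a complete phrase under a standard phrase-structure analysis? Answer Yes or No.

Yes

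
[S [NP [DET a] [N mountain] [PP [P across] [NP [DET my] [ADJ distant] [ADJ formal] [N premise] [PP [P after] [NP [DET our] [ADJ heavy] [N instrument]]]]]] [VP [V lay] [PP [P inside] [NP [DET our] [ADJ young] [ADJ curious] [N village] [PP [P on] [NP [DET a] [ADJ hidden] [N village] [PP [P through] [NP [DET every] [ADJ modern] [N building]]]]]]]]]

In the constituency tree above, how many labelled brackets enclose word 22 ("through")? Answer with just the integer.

8

Counting open brackets not yet closed at "through": [S [VP [PP [NP [PP [NP [PP [P = 8.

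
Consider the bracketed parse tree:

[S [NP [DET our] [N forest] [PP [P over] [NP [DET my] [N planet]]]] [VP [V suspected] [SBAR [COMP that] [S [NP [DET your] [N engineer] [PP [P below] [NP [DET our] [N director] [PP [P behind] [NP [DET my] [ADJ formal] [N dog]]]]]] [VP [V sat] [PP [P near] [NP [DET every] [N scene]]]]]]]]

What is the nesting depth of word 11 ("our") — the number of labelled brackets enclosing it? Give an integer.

8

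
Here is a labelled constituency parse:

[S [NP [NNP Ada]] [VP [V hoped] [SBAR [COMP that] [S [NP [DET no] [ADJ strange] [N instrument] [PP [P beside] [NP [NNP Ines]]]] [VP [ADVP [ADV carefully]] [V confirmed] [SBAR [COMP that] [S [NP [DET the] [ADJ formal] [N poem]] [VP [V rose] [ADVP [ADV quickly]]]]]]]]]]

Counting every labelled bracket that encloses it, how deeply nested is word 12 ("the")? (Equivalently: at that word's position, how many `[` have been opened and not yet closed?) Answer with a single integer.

9

The word sits inside DET, which is inside NP, inside S, inside SBAR, inside VP, inside S, inside SBAR, inside VP, inside S — 9 brackets in all.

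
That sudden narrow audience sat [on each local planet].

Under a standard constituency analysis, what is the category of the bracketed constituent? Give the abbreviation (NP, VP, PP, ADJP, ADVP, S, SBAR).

PP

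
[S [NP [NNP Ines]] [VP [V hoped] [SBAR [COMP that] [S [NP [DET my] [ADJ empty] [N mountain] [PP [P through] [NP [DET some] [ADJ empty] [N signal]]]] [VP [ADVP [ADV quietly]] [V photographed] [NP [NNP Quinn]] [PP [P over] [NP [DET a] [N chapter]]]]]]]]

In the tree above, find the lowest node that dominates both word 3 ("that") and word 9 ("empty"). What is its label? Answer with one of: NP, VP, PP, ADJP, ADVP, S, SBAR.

SBAR

Word 3 lies under S → VP → SBAR → COMP; word 9 lies under S → VP → SBAR → S → NP → PP → NP → ADJ. The lowest shared node is the SBAR.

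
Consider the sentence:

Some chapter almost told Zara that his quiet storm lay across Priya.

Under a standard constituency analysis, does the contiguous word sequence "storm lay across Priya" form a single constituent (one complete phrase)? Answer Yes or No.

No

The sequence begins inside the noun phrase "his quiet storm" and ends inside the verb phrase "lay across Priya"; it crosses a phrase boundary, so no single node in the tree spans exactly those words.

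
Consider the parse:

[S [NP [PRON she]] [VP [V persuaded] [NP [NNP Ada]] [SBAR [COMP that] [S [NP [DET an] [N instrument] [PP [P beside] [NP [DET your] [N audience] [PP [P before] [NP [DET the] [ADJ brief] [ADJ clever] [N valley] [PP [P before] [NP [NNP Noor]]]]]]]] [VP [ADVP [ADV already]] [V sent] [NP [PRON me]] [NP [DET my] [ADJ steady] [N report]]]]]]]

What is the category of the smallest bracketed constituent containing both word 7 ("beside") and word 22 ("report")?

Word 7 lies under S → VP → SBAR → S → NP → PP → P; word 22 lies under S → VP → SBAR → S → VP → NP → N. The lowest shared node is the S.

S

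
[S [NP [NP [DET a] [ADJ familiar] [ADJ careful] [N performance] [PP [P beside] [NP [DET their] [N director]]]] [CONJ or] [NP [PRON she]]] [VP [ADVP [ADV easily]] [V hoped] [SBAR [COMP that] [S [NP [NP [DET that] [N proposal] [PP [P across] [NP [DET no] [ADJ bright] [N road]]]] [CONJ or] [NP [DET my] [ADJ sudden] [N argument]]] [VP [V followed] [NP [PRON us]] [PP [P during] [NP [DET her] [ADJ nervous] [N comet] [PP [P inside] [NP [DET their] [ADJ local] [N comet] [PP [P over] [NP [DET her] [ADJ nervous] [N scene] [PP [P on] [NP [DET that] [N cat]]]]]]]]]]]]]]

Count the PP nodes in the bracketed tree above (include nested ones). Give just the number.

6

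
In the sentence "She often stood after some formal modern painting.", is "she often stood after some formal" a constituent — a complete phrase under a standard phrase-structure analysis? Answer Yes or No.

No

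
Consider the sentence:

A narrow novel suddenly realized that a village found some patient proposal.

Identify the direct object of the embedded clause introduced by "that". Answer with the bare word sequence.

The verb of the embedded clause introduced by "that" is "found"; its direct object is the NP "some patient proposal".

some patient proposal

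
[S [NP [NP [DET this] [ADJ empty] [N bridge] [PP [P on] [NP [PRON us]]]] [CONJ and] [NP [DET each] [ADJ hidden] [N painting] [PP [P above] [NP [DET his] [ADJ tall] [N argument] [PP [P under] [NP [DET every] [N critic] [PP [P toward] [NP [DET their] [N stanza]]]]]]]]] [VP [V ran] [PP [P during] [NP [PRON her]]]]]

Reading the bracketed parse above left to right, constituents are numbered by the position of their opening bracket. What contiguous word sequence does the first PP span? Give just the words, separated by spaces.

The PP opening brackets appear, in order, over: "on us"; "above his tall argument under every critic toward their stanza"; "under every critic toward their stanza"; "toward their stanza"; "during her". The first one spans "on us".

on us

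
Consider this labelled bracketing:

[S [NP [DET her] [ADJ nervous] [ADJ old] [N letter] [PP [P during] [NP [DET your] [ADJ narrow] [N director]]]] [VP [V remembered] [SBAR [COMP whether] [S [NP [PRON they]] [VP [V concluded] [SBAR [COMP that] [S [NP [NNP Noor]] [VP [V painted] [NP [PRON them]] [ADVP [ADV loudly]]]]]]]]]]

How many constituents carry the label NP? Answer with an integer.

5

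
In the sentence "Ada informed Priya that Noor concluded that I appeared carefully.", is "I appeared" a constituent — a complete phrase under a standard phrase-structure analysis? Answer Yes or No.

No

"I" belongs to the noun phrase "I" while "appeared" belongs to the verb phrase "appeared carefully"; a span that runs across that boundary is not a single phrase.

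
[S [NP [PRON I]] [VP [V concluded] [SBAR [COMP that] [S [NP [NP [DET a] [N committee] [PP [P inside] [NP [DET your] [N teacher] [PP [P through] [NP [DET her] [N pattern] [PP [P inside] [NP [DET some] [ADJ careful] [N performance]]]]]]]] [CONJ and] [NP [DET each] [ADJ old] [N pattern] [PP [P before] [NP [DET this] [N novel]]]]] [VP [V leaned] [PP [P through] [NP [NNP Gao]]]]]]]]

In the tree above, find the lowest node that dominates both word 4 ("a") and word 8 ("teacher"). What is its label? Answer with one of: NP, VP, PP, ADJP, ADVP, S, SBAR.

Word 4 lies under S → VP → SBAR → S → NP → NP → DET; word 8 lies under S → VP → SBAR → S → NP → NP → PP → NP → N. The lowest shared node is the NP.

NP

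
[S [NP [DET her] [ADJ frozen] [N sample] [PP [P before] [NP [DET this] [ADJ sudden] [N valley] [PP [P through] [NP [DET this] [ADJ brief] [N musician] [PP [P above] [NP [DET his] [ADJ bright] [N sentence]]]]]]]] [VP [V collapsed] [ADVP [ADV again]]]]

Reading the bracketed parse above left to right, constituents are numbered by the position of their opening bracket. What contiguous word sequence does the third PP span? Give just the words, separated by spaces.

above his bright sentence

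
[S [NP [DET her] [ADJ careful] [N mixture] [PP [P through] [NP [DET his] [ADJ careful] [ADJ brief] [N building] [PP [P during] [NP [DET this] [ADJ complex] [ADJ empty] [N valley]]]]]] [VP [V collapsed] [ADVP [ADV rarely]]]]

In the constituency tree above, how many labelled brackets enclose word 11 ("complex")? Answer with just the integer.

7

Counting open brackets not yet closed at "complex": [S [NP [PP [NP [PP [NP [ADJ = 7.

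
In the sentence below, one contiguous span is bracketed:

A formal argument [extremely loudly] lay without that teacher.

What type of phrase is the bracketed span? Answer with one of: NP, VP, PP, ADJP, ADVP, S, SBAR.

"loudly" is the head of the bracketed span, so the span is an adverb phrase: ADVP.

ADVP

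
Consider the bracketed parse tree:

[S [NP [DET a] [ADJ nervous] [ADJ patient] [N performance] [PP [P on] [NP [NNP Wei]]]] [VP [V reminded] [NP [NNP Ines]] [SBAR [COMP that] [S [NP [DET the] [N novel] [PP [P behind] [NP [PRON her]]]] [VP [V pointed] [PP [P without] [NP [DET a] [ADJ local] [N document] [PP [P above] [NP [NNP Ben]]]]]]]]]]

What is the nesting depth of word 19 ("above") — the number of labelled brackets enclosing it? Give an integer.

9

The word sits inside P, which is inside PP, inside NP, inside PP, inside VP, inside S, inside SBAR, inside VP, inside S — 9 brackets in all.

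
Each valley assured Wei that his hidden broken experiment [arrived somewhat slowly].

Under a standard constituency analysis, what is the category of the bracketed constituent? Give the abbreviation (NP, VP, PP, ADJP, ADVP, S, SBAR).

"arrived" is the head of the bracketed span, so the span is a verb phrase: VP.

VP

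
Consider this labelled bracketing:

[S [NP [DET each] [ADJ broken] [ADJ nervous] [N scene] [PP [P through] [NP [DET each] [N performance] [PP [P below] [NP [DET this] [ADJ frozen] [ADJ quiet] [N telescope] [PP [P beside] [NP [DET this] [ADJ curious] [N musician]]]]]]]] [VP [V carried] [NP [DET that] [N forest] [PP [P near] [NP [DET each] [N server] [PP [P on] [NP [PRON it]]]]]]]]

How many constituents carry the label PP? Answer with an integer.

Listing each PP by its span: [PP through each performance below this frozen quiet telescope beside this curious musician]; [PP below this frozen quiet telescope beside this curious musician]; [PP beside this curious musician]; [PP near each server on it]; [PP on it] — that makes 5.

5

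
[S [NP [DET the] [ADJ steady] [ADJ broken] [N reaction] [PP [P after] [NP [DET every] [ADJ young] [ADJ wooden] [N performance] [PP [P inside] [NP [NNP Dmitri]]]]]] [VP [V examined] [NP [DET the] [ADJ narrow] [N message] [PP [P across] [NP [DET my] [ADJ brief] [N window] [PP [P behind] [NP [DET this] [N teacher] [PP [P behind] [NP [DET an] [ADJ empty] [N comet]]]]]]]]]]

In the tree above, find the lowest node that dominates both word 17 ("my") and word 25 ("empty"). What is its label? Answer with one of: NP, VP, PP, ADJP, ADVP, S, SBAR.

NP

Word 17 lies under S → VP → NP → PP → NP → DET; word 25 lies under S → VP → NP → PP → NP → PP → NP → PP → NP → ADJ. The lowest shared node is the NP.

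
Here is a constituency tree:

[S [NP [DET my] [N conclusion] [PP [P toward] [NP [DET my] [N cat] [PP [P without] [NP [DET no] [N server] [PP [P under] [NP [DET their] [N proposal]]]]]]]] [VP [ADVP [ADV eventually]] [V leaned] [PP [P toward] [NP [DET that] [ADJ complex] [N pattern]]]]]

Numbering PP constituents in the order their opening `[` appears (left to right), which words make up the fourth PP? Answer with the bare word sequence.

toward that complex pattern

In left-to-right order the PP constituents are "toward my cat without no server under their proposal"; "without no server under their proposal"; "under their proposal"; "toward that complex pattern". Number 4 is "toward that complex pattern".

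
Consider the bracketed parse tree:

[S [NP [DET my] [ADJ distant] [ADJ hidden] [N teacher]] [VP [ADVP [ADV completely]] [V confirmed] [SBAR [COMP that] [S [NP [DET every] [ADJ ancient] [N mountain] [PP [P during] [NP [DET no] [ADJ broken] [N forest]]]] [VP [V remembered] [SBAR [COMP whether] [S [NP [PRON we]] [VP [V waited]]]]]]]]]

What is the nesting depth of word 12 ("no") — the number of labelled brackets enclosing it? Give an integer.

The word sits inside DET, which is inside NP, inside PP, inside NP, inside S, inside SBAR, inside VP, inside S — 8 brackets in all.

8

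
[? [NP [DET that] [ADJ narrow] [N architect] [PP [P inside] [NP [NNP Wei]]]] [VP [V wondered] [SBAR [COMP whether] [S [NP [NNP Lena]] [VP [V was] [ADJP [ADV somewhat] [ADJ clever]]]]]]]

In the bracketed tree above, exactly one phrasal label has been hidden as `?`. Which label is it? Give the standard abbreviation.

The `?` node immediately contains: NP, VP. That is the internal structure of a clause, so the label is S.

S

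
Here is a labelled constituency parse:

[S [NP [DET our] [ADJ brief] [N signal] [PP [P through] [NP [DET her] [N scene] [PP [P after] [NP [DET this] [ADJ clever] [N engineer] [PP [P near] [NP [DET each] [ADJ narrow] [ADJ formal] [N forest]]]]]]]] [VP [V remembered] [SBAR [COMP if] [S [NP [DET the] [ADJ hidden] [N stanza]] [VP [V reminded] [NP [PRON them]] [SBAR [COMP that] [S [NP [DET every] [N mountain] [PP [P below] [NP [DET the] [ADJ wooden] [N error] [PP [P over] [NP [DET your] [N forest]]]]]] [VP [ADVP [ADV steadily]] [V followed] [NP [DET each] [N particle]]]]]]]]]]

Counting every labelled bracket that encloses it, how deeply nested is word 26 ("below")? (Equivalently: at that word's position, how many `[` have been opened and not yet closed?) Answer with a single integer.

10

Path from the root down to the word: S → VP → SBAR → S → VP → SBAR → S → NP → PP → P. That is 10 enclosing brackets.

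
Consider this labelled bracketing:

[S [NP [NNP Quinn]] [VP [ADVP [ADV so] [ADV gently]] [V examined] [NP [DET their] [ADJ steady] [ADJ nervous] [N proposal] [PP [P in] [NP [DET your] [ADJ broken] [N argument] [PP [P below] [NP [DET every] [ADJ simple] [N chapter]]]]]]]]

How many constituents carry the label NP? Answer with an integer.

4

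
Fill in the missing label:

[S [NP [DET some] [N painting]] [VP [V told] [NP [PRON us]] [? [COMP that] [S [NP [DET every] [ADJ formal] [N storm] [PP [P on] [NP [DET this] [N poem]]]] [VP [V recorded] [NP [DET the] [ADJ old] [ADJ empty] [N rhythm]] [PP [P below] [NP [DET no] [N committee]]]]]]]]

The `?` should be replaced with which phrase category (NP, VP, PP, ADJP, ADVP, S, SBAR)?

The `?` node immediately contains: COMP 'that', S. That is the internal structure of a subordinate clause, so the label is SBAR.

SBAR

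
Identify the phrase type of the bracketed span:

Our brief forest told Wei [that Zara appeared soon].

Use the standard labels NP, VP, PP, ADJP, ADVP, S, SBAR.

The span is built around the complementizer "that" — a subordinate clause (SBAR).

SBAR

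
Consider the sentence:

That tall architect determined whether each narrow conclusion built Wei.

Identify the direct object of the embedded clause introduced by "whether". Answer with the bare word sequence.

Wei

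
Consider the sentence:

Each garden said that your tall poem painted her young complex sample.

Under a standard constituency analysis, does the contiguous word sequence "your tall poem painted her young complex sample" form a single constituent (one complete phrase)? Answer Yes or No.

The sequence corresponds to a single S node — the clause "your tall poem painted her young complex sample".

Yes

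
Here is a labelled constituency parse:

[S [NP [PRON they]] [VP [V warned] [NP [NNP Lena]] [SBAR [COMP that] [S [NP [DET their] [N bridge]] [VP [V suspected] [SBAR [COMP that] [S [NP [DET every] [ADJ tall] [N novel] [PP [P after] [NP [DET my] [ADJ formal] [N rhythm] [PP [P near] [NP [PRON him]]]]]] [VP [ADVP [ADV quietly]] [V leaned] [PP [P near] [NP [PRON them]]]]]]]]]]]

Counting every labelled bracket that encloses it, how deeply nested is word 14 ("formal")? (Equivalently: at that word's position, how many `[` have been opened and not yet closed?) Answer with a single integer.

11

Path from the root down to the word: S → VP → SBAR → S → VP → SBAR → S → NP → PP → NP → ADJ. That is 11 enclosing brackets.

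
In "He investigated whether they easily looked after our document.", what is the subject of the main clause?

"he" is the NP that combines with the VP headed by "investigated" to form the main clause — the subject.

he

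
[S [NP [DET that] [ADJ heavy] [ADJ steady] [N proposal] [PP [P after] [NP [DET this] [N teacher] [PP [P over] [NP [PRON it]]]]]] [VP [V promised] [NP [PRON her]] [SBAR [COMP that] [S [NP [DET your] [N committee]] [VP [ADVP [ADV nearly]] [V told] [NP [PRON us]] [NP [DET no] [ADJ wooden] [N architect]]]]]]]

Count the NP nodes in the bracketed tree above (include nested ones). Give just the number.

7

Listing each NP by its span: [NP that heavy steady proposal after this teacher over it]; [NP this teacher over it]; [NP it]; [NP her]; [NP your committee]; [NP us] … — that makes 7.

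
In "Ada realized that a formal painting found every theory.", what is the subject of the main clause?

The subject of the main clause is the NP immediately before the verb "realized": "Ada".

Ada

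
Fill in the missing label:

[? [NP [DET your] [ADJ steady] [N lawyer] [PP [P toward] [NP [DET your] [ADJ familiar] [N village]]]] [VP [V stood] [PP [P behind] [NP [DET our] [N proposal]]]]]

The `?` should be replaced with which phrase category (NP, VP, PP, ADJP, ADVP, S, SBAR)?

S

Looking at what the `?` directly dominates — NP, VP — this is a clause (S).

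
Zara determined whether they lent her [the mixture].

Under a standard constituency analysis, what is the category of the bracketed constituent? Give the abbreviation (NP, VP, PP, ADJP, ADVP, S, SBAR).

NP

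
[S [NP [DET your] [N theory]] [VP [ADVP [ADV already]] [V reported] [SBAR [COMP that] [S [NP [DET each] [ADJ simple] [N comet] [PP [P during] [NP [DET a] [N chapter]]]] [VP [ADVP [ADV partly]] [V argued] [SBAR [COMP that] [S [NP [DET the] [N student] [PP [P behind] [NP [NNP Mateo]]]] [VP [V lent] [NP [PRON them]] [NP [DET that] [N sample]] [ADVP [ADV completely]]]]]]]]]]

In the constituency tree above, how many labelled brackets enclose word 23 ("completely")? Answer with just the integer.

Path from the root down to the word: S → VP → SBAR → S → VP → SBAR → S → VP → ADVP → ADV. That is 10 enclosing brackets.

10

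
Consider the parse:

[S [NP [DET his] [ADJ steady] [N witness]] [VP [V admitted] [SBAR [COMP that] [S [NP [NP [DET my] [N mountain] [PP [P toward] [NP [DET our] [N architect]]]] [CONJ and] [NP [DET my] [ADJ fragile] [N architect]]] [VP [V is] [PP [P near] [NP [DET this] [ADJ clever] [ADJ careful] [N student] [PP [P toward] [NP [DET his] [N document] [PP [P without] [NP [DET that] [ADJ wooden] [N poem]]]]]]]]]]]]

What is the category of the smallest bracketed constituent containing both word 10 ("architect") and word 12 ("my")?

The smallest bracket enclosing both words is [NP my mountain toward our architect and my fragile architect], so the label is NP.

NP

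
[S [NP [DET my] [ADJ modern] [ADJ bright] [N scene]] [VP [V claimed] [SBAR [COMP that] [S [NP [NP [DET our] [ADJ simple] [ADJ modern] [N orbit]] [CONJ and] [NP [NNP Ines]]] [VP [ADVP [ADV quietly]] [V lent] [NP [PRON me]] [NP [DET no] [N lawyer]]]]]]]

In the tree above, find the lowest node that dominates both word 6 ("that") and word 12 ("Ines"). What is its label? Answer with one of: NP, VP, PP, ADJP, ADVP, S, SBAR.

SBAR

Both words fall inside [SBAR that our simple modern orbit and Ines quietly lent me no lawyer] (words 6–17), and no smaller constituent contains them both. Label: SBAR.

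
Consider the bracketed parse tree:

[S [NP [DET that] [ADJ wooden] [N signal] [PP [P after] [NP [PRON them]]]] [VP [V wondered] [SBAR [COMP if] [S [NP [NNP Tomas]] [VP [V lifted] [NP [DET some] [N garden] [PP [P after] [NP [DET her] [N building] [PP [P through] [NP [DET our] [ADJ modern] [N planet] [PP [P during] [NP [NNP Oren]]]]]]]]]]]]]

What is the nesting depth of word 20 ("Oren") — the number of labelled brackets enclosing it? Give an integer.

The word sits inside NNP, which is inside NP, inside PP, inside NP, inside PP, inside NP, inside PP, inside NP, inside VP, inside S, inside SBAR, inside VP, inside S — 13 brackets in all.

13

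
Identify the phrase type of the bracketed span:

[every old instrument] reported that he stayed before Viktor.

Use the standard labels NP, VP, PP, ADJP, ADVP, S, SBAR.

The span is built around the noun "instrument" — a noun phrase (NP).

NP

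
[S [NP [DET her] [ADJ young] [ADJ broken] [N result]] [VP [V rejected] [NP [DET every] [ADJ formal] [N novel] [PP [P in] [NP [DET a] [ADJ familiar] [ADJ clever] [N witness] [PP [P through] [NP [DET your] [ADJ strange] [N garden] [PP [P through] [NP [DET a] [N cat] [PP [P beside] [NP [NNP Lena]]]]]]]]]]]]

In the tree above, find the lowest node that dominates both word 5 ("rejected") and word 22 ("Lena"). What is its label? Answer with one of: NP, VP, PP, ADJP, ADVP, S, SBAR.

The smallest bracket enclosing both words is [VP rejected every formal novel in a familiar clever witness through your strange garden through a cat beside Lena], so the label is VP.

VP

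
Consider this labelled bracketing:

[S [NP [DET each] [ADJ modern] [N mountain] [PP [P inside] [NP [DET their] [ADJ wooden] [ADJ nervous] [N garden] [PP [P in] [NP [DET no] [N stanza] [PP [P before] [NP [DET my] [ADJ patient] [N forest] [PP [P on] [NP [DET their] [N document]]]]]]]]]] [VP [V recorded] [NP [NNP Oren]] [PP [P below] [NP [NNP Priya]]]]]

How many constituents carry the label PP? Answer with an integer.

The PP constituents are: [PP inside their wooden nervous garden in no stanza before my patient forest on their document]; [PP in no stanza before my patient forest on their document]; [PP before my patient forest on their document]; [PP on their document]; [PP below Priya]. Total: 5.

5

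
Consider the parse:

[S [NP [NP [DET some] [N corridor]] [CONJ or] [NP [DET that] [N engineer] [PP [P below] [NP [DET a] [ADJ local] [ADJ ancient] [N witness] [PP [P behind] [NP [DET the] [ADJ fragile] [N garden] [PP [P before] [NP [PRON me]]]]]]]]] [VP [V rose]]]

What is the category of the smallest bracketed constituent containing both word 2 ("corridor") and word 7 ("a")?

NP

Both words fall inside [NP some corridor or that engineer below a local ancient witness behind the fragile garden before me] (words 1–16), and no smaller constituent contains them both. Label: NP.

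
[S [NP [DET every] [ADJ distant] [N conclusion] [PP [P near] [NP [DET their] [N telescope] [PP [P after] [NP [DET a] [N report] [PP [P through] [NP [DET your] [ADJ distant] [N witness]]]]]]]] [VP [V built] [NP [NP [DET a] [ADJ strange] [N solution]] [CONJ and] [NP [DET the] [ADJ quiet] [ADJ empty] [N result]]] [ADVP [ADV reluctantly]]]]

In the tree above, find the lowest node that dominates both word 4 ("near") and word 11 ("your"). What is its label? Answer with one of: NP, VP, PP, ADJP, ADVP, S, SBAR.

Both words fall inside [PP near their telescope after a report through your distant witness] (words 4–13), and no smaller constituent contains them both. Label: PP.

PP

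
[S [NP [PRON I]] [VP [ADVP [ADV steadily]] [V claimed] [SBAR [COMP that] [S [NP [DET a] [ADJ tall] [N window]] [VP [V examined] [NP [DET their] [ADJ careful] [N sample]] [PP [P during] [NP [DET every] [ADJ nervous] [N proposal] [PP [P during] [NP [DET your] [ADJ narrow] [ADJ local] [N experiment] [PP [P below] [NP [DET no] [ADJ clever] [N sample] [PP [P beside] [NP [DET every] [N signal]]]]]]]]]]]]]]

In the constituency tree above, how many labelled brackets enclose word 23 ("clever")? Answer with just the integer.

The word sits inside ADJ, which is inside NP, inside PP, inside NP, inside PP, inside NP, inside PP, inside VP, inside S, inside SBAR, inside VP, inside S — 12 brackets in all.

12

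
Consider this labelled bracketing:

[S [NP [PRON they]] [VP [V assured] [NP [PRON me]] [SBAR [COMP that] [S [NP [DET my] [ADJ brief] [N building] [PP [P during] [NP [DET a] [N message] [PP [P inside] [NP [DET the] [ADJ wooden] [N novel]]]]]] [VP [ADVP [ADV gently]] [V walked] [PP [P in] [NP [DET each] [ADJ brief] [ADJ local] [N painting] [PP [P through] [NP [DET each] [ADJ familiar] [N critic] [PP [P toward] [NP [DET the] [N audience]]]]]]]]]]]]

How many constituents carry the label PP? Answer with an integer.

Scanning left to right, an opening `[PP` appears at word positions 8, 11, 17, 22, 26 — 5 in total.

5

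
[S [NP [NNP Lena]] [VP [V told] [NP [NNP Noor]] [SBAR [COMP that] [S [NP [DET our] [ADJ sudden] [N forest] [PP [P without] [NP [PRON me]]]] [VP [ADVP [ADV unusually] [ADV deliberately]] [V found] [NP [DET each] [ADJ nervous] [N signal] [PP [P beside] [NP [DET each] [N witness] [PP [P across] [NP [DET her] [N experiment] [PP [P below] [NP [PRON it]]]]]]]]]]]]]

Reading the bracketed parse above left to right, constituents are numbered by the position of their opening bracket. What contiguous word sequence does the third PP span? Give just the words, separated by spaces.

The PP opening brackets appear, in order, over: "without me"; "beside each witness across her experiment below it"; "across her experiment below it"; "below it". The third one spans "across her experiment below it".

across her experiment below it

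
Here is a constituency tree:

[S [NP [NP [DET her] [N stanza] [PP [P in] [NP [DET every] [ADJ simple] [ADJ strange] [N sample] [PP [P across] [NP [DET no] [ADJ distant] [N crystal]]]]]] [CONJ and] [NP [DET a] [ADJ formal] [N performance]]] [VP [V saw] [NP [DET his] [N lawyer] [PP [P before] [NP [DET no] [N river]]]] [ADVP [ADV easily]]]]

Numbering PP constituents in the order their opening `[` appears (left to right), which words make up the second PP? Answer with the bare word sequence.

across no distant crystal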